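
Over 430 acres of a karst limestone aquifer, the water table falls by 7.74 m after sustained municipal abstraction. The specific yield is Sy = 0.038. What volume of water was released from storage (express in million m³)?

A = 430 acres = 1.74 × 10^6 m²
ΔV = Sy × A × Δh = 0.038 × 1.74 × 10^6 m² × 7.74 m = 5.118 × 10^5 m³
ΔV = 5.118 × 10^5 m³ = 0.5118 million m³

ΔV ≈ 0.512 million m³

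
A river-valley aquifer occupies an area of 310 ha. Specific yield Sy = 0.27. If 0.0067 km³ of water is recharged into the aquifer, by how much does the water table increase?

A = 310 ha = 3.1 × 10^6 m²
ΔV = 0.0067 km³ = 6.7 × 10^6 m³
Δh = ΔV / (Sy × A) = 6.7 × 10^6 m³ / (0.27 × 3.1 × 10^6 m²) = 8.005 m

Δh ≈ 8 m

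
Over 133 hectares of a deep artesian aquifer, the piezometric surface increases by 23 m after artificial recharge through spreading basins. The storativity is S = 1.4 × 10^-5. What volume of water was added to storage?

A = 133 hectares = 1.33 × 10^6 m²
ΔV = S × A × Δh = 1.4 × 10^-5 × 1.33 × 10^6 m² × 23 m = 428.3 m³

ΔV ≈ 428 m³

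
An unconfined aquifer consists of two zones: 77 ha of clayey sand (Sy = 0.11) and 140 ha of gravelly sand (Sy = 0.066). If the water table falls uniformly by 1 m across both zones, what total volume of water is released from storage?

ΔV ≈ 1.77 × 10^5 m³

A₁ = 77 ha = 7.7 × 10^5 m²; A₂ = 140 ha = 1.4 × 10^6 m²
ΔV₁ = 0.11 × 7.7 × 10^5 × 1 = 84700 m³
ΔV₂ = 0.066 × 1.4 × 10^6 × 1 = 92400 m³
ΔV = ΔV₁ + ΔV₂ = 1.771 × 10^5 m³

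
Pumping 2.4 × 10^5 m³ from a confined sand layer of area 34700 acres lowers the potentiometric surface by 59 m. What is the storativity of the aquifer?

S ≈ 2.9 × 10^-5

A = 34700 acres = 1.404 × 10^8 m²
S = ΔV / (A × Δh) = 2.4 × 10^5 m³ / (1.404 × 10^8 m² × 59 m) = 2.897 × 10^-5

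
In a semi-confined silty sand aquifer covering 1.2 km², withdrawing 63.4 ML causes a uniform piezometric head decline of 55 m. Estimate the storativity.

S ≈ 9.6 × 10^-4

A = 1.2 km² = 1.2 × 10^6 m²
ΔV = 63.4 ML = 63400 m³
S = ΔV / (A × Δh) = 63400 m³ / (1.2 × 10^6 m² × 55 m) = 9.606 × 10^-4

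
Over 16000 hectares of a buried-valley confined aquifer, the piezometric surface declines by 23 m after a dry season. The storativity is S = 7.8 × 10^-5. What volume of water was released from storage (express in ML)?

A = 16000 hectares = 1.6 × 10^8 m²
ΔV = S × A × Δh = 7.8 × 10^-5 × 1.6 × 10^8 m² × 23 m = 2.87 × 10^5 m³
ΔV = 2.87 × 10^5 m³ = 287 ML

ΔV ≈ 287 ML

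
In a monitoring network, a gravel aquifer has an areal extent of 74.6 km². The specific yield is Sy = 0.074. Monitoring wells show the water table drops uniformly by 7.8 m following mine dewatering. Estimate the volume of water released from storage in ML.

A = 74.6 km² = 7.46 × 10^7 m²
ΔV = Sy × A × Δh = 0.074 × 7.46 × 10^7 m² × 7.8 m = 4.306 × 10^7 m³
ΔV = 4.306 × 10^7 m³ = 43060 ML

ΔV ≈ 43100 ML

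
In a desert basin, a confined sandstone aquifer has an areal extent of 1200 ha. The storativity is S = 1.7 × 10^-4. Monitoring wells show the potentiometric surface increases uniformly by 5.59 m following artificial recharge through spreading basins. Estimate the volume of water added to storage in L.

ΔV ≈ 1.14 × 10^7 L

A = 1200 ha = 1.2 × 10^7 m²
ΔV = S × A × Δh = 1.7 × 10^-4 × 1.2 × 10^7 m² × 5.59 m = 11400 m³
ΔV = 11400 m³ = 1.14 × 10^7 L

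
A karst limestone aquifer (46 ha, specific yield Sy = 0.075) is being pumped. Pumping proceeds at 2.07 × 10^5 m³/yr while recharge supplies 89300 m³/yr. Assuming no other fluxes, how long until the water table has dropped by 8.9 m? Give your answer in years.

A = 46 ha = 4.6 × 10^5 m²
ΔV = Sy × A × Δh = 0.075 × 4.6 × 10^5 × 8.9 = 3.071 × 10^5 m³
Net withdrawal = 2.07 × 10^5 − 89300 = 1.177 × 10^5 m³/yr = 322.5 m³/d
t = ΔV / Q = 3.071 × 10^5 m³ / 322.5 m³/d = 952.2 d
t = 952.2 d ≈ 2.609 years

t ≈ 2.61 years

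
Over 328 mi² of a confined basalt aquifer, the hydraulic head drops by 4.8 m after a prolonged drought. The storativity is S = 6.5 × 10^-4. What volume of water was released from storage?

A = 328 mi² = 8.495 × 10^8 m²
ΔV = S × A × Δh = 6.5 × 10^-4 × 8.495 × 10^8 m² × 4.8 m = 2.65 × 10^6 m³

ΔV ≈ 2.65 × 10^6 m³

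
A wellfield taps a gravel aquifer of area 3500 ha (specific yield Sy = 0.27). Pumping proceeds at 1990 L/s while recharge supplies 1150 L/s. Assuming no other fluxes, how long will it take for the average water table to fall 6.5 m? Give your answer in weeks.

A = 3500 ha = 3.5 × 10^7 m²
ΔV = Sy × A × Δh = 0.27 × 3.5 × 10^7 × 6.5 = 6.143 × 10^7 m³
Net withdrawal = 1990 − 1150 = 840 L/s = 72580 m³/d
t = ΔV / Q = 6.143 × 10^7 m³ / 72580 m³/d = 846.4 d
t = 846.4 d ≈ 120.9 weeks

t ≈ 121 weeks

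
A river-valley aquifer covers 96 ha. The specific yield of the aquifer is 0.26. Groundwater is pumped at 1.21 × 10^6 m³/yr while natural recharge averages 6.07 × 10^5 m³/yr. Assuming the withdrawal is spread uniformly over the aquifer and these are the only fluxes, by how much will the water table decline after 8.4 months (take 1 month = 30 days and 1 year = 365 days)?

Δh ≈ 1.67 m

A = 96 ha = 9.6 × 10^5 m²
Net abstraction = 1.21 × 10^6 − 6.07 × 10^5 = 6.03 × 10^5 m³/yr
Q_net = 6.03 × 10^5 m³/yr = 1652 m³/d
t = 8.4 months = 252 d
ΔV = Q × t = 1652 m³/d × 252 d = 4.163 × 10^5 m³
Δh = ΔV / (Sy × A) = 4.163 × 10^5 / (0.26 × 9.6 × 10^5) = 1.668 m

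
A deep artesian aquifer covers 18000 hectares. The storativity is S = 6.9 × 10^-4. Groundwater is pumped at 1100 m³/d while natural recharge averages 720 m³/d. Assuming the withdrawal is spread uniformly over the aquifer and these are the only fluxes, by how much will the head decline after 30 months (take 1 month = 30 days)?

Δh ≈ 2.75 m

A = 18000 hectares = 1.8 × 10^8 m²
Net abstraction = 1100 − 720 = 380 m³/d
t = 30 months = 900 d
ΔV = Q × t = 380 m³/d × 900 d = 3.42 × 10^5 m³
Δh = ΔV / (S × A) = 3.42 × 10^5 / (6.9 × 10^-4 × 1.8 × 10^8) = 2.754 m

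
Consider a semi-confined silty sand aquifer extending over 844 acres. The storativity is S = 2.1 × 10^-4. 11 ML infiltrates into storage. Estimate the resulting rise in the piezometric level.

Δh ≈ 15.3 m

A = 844 acres = 3.416 × 10^6 m²
ΔV = 11 ML = 11000 m³
Δh = ΔV / (S × A) = 11000 m³ / (2.1 × 10^-4 × 3.416 × 10^6 m²) = 15.34 m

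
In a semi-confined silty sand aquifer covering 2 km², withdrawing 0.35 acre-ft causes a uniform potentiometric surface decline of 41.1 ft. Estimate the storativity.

S ≈ 1.7 × 10^-5

A = 2 km² = 2 × 10^6 m²
Δh = 41.1 ft = 12.53 m
ΔV = 0.35 acre-ft = 431.7 m³
S = ΔV / (A × Δh) = 431.7 m³ / (2 × 10^6 m² × 12.53 m) = 1.723 × 10^-5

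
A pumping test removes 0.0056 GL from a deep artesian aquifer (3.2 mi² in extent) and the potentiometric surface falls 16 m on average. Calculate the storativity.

A = 3.2 mi² = 8.288 × 10^6 m²
ΔV = 0.0056 GL = 5600 m³
S = ΔV / (A × Δh) = 5600 m³ / (8.288 × 10^6 m² × 16 m) = 4.223 × 10^-5

S ≈ 4.2 × 10^-5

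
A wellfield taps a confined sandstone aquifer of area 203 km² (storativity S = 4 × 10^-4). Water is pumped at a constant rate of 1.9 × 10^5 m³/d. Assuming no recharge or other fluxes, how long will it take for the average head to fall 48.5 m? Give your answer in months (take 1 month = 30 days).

t ≈ 0.691 months

A = 203 km² = 2.03 × 10^8 m²
ΔV = S × A × Δh = 4 × 10^-4 × 2.03 × 10^8 × 48.5 = 3.938 × 10^6 m³
t = ΔV / Q = 3.938 × 10^6 m³ / 1.9 × 10^5 m³/d = 20.73 d
t = 20.73 d ≈ 0.6909 months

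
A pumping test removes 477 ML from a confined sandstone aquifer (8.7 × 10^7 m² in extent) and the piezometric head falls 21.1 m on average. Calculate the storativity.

ΔV = 477 ML = 4.77 × 10^5 m³
S = ΔV / (A × Δh) = 4.77 × 10^5 m³ / (8.7 × 10^7 m² × 21.1 m) = 2.598 × 10^-4

S ≈ 2.6 × 10^-4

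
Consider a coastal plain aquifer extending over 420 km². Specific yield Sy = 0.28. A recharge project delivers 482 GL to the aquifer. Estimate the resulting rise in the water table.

Δh ≈ 4.1 m

A = 420 km² = 4.2 × 10^8 m²
ΔV = 482 GL = 4.82 × 10^8 m³
Δh = ΔV / (Sy × A) = 4.82 × 10^8 m³ / (0.28 × 4.2 × 10^8 m²) = 4.099 m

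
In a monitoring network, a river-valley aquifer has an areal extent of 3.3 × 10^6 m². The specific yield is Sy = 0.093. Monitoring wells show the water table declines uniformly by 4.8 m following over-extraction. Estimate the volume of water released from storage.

ΔV ≈ 1.47 × 10^6 m³

ΔV = Sy × A × Δh = 0.093 × 3.3 × 10^6 m² × 4.8 m = 1.473 × 10^6 m³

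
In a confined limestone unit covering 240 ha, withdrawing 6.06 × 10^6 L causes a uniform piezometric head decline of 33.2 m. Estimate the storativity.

S ≈ 7.6 × 10^-5

A = 240 ha = 2.4 × 10^6 m²
ΔV = 6.06 × 10^6 L = 6060 m³
S = ΔV / (A × Δh) = 6060 m³ / (2.4 × 10^6 m² × 33.2 m) = 7.605 × 10^-5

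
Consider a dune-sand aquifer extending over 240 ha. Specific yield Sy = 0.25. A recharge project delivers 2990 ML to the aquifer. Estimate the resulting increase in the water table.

Δh ≈ 4.98 m

A = 240 ha = 2.4 × 10^6 m²
ΔV = 2990 ML = 2.99 × 10^6 m³
Δh = ΔV / (Sy × A) = 2.99 × 10^6 m³ / (0.25 × 2.4 × 10^6 m²) = 4.983 m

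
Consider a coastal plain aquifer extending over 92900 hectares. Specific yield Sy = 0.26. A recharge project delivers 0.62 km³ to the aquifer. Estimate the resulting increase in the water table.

A = 92900 hectares = 9.29 × 10^8 m²
ΔV = 0.62 km³ = 6.2 × 10^8 m³
Δh = ΔV / (Sy × A) = 6.2 × 10^8 m³ / (0.26 × 9.29 × 10^8 m²) = 2.567 m

Δh ≈ 2.57 m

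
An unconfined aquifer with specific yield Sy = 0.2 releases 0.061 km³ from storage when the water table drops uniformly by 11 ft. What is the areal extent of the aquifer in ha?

Δh = 11 ft = 3.353 m
ΔV = 0.061 km³ = 6.1 × 10^7 m³
A = ΔV / (Sy × Δh) = 6.1 × 10^7 / (0.2 × 3.353) = 9.097 × 10^7 m²
A = 9.097 × 10^7 m² = 9097 ha

A ≈ 9100 ha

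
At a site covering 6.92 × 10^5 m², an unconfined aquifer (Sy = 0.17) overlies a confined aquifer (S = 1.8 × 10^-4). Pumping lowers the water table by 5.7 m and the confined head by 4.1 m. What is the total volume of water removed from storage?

ΔV ≈ 6.71 × 10^5 m³

Unconfined: ΔV_u = Sy × A × Δh_u = 0.17 × 6.92 × 10^5 × 5.7 = 6.705 × 10^5 m³
Confined: ΔV_c = S × A × Δh_c = 1.8 × 10^-4 × 6.92 × 10^5 × 4.1 = 510.7 m³
Total ΔV = 6.705 × 10^5 + 510.7 = 6.711 × 10^5 m³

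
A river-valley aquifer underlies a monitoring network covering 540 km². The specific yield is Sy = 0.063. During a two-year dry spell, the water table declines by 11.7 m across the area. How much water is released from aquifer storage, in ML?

A = 540 km² = 5.4 × 10^8 m²
ΔV = Sy × A × Δh = 0.063 × 5.4 × 10^8 m² × 11.7 m = 3.98 × 10^8 m³
ΔV = 3.98 × 10^8 m³ = 3.98 × 10^5 ML

ΔV ≈ 3.98 × 10^5 ML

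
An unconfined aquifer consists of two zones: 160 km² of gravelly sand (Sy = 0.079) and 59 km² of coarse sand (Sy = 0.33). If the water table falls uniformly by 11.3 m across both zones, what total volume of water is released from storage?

A₁ = 160 km² = 1.6 × 10^8 m²; A₂ = 59 km² = 5.9 × 10^7 m²
ΔV₁ = 0.079 × 1.6 × 10^8 × 11.3 = 1.428 × 10^8 m³
ΔV₂ = 0.33 × 5.9 × 10^7 × 11.3 = 2.2 × 10^8 m³
ΔV = ΔV₁ + ΔV₂ = 3.628 × 10^8 m³

ΔV ≈ 3.63 × 10^8 m³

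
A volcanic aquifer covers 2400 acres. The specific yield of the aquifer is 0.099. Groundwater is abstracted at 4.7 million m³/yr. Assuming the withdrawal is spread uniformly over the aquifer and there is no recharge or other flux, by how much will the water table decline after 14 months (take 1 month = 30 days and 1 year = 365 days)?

Δh ≈ 5.62 m

A = 2400 acres = 9.712 × 10^6 m²
Q = 4.7 million m³/yr = 12880 m³/d
t = 14 months = 420 d
ΔV = Q × t = 12880 m³/d × 420 d = 5.408 × 10^6 m³
Δh = ΔV / (Sy × A) = 5.408 × 10^6 / (0.099 × 9.712 × 10^6) = 5.625 m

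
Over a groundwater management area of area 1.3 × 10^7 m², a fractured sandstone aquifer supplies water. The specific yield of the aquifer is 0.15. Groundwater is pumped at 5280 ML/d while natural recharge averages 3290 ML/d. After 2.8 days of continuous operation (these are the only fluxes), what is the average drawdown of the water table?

Net abstraction = 5280 − 3290 = 1990 ML/d
Q_net = 1990 ML/d = 1.99 × 10^6 m³/d
ΔV = Q × t = 1.99 × 10^6 m³/d × 2.8 d = 5.572 × 10^6 m³
Δh = ΔV / (Sy × A) = 5.572 × 10^6 / (0.15 × 1.3 × 10^7) = 2.857 m

Δh ≈ 2.86 m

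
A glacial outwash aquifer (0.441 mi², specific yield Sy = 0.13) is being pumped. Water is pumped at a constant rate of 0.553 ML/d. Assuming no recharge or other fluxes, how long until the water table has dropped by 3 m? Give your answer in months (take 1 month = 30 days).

t ≈ 26.9 months

A = 0.441 mi² = 1.142 × 10^6 m²
ΔV = Sy × A × Δh = 0.13 × 1.142 × 10^6 × 3 = 4.455 × 10^5 m³
Q = 0.553 ML/d = 553 m³/d
t = ΔV / Q = 4.455 × 10^5 m³ / 553 m³/d = 805.5 d
t = 805.5 d ≈ 26.85 months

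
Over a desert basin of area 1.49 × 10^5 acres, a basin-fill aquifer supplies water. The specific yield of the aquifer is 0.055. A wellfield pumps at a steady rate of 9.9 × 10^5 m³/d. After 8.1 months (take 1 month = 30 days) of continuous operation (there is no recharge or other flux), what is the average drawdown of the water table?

Δh ≈ 7.25 m

A = 1.49 × 10^5 acres = 6.03 × 10^8 m²
t = 8.1 months = 243 d
ΔV = Q × t = 9.9 × 10^5 m³/d × 243 d = 2.406 × 10^8 m³
Δh = ΔV / (Sy × A) = 2.406 × 10^8 / (0.055 × 6.03 × 10^8) = 7.254 m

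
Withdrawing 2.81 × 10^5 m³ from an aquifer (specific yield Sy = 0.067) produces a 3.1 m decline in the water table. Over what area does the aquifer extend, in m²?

A = ΔV / (Sy × Δh) = 2.81 × 10^5 / (0.067 × 3.1) = 1.353 × 10^6 m²

A ≈ 1.35 × 10^6 m²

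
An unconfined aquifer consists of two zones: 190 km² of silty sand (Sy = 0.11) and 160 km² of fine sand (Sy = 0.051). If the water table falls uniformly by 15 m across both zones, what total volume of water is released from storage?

ΔV ≈ 4.36 × 10^8 m³

A₁ = 190 km² = 1.9 × 10^8 m²; A₂ = 160 km² = 1.6 × 10^8 m²
ΔV₁ = 0.11 × 1.9 × 10^8 × 15 = 3.135 × 10^8 m³
ΔV₂ = 0.051 × 1.6 × 10^8 × 15 = 1.224 × 10^8 m³
ΔV = ΔV₁ + ΔV₂ = 4.359 × 10^8 m³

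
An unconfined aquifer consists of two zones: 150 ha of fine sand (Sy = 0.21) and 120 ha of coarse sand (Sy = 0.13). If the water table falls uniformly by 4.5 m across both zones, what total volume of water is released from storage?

ΔV ≈ 2.12 × 10^6 m³

A₁ = 150 ha = 1.5 × 10^6 m²; A₂ = 120 ha = 1.2 × 10^6 m²
ΔV₁ = 0.21 × 1.5 × 10^6 × 4.5 = 1.417 × 10^6 m³
ΔV₂ = 0.13 × 1.2 × 10^6 × 4.5 = 7.02 × 10^5 m³
ΔV = ΔV₁ + ΔV₂ = 2.119 × 10^6 m³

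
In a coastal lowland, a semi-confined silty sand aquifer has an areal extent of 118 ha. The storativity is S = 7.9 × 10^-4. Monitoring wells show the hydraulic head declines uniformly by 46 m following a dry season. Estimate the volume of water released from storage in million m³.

ΔV ≈ 0.0429 million m³

A = 118 ha = 1.18 × 10^6 m²
ΔV = S × A × Δh = 7.9 × 10^-4 × 1.18 × 10^6 m² × 46 m = 42880 m³
ΔV = 42880 m³ = 0.04288 million m³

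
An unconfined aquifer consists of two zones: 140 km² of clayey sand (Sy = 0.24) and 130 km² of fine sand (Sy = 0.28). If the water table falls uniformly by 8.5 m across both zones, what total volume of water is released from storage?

A₁ = 140 km² = 1.4 × 10^8 m²; A₂ = 130 km² = 1.3 × 10^8 m²
ΔV₁ = 0.24 × 1.4 × 10^8 × 8.5 = 2.856 × 10^8 m³
ΔV₂ = 0.28 × 1.3 × 10^8 × 8.5 = 3.094 × 10^8 m³
ΔV = ΔV₁ + ΔV₂ = 5.95 × 10^8 m³

ΔV ≈ 5.95 × 10^8 m³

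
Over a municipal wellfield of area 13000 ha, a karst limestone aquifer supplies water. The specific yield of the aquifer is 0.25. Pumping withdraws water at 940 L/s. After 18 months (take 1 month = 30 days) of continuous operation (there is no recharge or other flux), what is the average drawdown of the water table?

Δh ≈ 1.35 m

A = 13000 ha = 1.3 × 10^8 m²
Q = 940 L/s = 81220 m³/d
t = 18 months = 540 d
ΔV = Q × t = 81220 m³/d × 540 d = 4.386 × 10^7 m³
Δh = ΔV / (Sy × A) = 4.386 × 10^7 / (0.25 × 1.3 × 10^8) = 1.349 m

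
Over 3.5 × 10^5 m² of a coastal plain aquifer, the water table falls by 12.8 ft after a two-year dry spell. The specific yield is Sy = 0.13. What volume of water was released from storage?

Δh = 12.8 ft = 3.901 m
ΔV = Sy × A × Δh = 0.13 × 3.5 × 10^5 m² × 3.901 m = 1.775 × 10^5 m³

ΔV ≈ 1.78 × 10^5 m³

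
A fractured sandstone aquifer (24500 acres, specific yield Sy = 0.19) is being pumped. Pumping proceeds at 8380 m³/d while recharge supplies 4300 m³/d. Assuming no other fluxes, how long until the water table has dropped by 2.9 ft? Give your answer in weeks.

t ≈ 583 weeks

A = 24500 acres = 9.915 × 10^7 m²
Δh = 2.9 ft = 0.8839 m
ΔV = Sy × A × Δh = 0.19 × 9.915 × 10^7 × 0.8839 = 1.665 × 10^7 m³
Net withdrawal = 8380 − 4300 = 4080 m³/d
t = ΔV / Q = 1.665 × 10^7 m³ / 4080 m³/d = 4081 d
t = 4081 d ≈ 583 weeks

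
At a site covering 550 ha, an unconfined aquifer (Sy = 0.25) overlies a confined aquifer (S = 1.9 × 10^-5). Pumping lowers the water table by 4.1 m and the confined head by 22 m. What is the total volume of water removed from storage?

ΔV ≈ 5.64 × 10^6 m³

A = 550 ha = 5.5 × 10^6 m²
Unconfined: ΔV_u = Sy × A × Δh_u = 0.25 × 5.5 × 10^6 × 4.1 = 5.637 × 10^6 m³
Confined: ΔV_c = S × A × Δh_c = 1.9 × 10^-5 × 5.5 × 10^6 × 22 = 2299 m³
Total ΔV = 5.637 × 10^6 + 2299 = 5.64 × 10^6 m³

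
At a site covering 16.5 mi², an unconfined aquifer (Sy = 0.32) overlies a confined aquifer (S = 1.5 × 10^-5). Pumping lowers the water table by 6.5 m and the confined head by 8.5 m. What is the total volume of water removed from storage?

A = 16.5 mi² = 4.273 × 10^7 m²
Unconfined: ΔV_u = Sy × A × Δh_u = 0.32 × 4.273 × 10^7 × 6.5 = 8.889 × 10^7 m³
Confined: ΔV_c = S × A × Δh_c = 1.5 × 10^-5 × 4.273 × 10^7 × 8.5 = 5449 m³
Total ΔV = 8.889 × 10^7 + 5449 = 8.889 × 10^7 m³

ΔV ≈ 8.89 × 10^7 m³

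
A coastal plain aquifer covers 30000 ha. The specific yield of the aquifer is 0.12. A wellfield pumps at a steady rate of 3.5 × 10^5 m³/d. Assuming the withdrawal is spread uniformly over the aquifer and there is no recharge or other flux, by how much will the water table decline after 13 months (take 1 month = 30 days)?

Δh ≈ 3.79 m

A = 30000 ha = 3 × 10^8 m²
t = 13 months = 390 d
ΔV = Q × t = 3.5 × 10^5 m³/d × 390 d = 1.365 × 10^8 m³
Δh = ΔV / (Sy × A) = 1.365 × 10^8 / (0.12 × 3 × 10^8) = 3.792 m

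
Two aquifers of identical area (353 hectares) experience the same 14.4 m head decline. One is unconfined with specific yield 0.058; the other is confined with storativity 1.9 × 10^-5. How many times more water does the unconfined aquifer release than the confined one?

A = 353 hectares = 3.53 × 10^6 m²
Unconfined: ΔV_u = Sy × A × Δh = 0.058 × 3.53 × 10^6 × 14.4 = 2.948 × 10^6 m³
Confined: ΔV_c = S × A × Δh = 1.9 × 10^-5 × 3.53 × 10^6 × 14.4 = 965.8 m³
Ratio = ΔV_u / ΔV_c = Sy / S = 0.058 / 1.9 × 10^-5 = 3053

ΔV_u / ΔV_c ≈ 3050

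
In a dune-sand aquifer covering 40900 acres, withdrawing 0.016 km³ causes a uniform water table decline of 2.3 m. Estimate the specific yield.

A = 40900 acres = 1.655 × 10^8 m²
ΔV = 0.016 km³ = 1.6 × 10^7 m³
Sy = ΔV / (A × Δh) = 1.6 × 10^7 m³ / (1.655 × 10^8 m² × 2.3 m) = 0.04203

Sy ≈ 0.042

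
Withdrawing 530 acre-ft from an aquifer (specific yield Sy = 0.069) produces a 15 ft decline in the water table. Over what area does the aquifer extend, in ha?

A ≈ 207 ha

Δh = 15 ft = 4.572 m
ΔV = 530 acre-ft = 6.537 × 10^5 m³
A = ΔV / (Sy × Δh) = 6.537 × 10^5 / (0.069 × 4.572) = 2.072 × 10^6 m²
A = 2.072 × 10^6 m² = 207.2 ha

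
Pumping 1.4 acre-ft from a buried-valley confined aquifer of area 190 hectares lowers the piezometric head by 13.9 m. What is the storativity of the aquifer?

S ≈ 6.5 × 10^-5

A = 190 hectares = 1.9 × 10^6 m²
ΔV = 1.4 acre-ft = 1727 m³
S = ΔV / (A × Δh) = 1727 m³ / (1.9 × 10^6 m² × 13.9 m) = 6.539 × 10^-5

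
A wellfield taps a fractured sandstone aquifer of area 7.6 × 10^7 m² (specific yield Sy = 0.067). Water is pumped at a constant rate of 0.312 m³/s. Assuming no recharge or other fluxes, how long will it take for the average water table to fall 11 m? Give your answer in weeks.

ΔV = Sy × A × Δh = 0.067 × 7.6 × 10^7 × 11 = 5.601 × 10^7 m³
Q = 0.312 m³/s = 26960 m³/d
t = ΔV / Q = 5.601 × 10^7 m³ / 26960 m³/d = 2078 d
t = 2078 d ≈ 296.8 weeks

t ≈ 297 weeks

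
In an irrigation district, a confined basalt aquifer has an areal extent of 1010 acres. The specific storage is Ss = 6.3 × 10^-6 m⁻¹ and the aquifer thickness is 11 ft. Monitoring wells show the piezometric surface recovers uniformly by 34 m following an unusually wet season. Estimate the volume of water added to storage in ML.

b = 11 ft = 3.353 m
S = Ss × b = 6.3 × 10^-6 m⁻¹ × 3.353 m = 2.112 × 10^-5
A = 1010 acres = 4.087 × 10^6 m²
ΔV = S × A × Δh = 2.112 × 10^-5 × 4.087 × 10^6 m² × 34 m = 2935 m³
ΔV = 2935 m³ = 2.935 ML

ΔV ≈ 2.94 ML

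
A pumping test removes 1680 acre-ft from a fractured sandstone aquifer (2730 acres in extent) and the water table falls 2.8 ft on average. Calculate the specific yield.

Sy ≈ 0.22

A = 2730 acres = 1.105 × 10^7 m²
Δh = 2.8 ft = 0.8534 m
ΔV = 1680 acre-ft = 2.072 × 10^6 m³
Sy = ΔV / (A × Δh) = 2.072 × 10^6 m³ / (1.105 × 10^7 m² × 0.8534 m) = 0.2198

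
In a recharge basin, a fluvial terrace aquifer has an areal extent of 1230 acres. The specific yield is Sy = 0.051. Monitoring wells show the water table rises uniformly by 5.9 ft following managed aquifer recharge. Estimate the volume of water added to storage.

A = 1230 acres = 4.978 × 10^6 m²
Δh = 5.9 ft = 1.798 m
ΔV = Sy × A × Δh = 0.051 × 4.978 × 10^6 m² × 1.798 m = 4.565 × 10^5 m³

ΔV ≈ 4.57 × 10^5 m³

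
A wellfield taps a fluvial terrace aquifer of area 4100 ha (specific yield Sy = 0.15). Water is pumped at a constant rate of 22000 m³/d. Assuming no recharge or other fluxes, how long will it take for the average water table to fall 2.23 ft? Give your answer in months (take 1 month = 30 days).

t ≈ 6.33 months

A = 4100 ha = 4.1 × 10^7 m²
Δh = 2.23 ft = 0.6797 m
ΔV = Sy × A × Δh = 0.15 × 4.1 × 10^7 × 0.6797 = 4.18 × 10^6 m³
t = ΔV / Q = 4.18 × 10^6 m³ / 22000 m³/d = 190 d
t = 190 d ≈ 6.334 months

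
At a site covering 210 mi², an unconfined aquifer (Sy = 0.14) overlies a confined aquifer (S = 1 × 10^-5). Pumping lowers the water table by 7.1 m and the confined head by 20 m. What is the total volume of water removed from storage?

ΔV ≈ 5.41 × 10^8 m³

A = 210 mi² = 5.439 × 10^8 m²
Unconfined: ΔV_u = Sy × A × Δh_u = 0.14 × 5.439 × 10^8 × 7.1 = 5.406 × 10^8 m³
Confined: ΔV_c = S × A × Δh_c = 1 × 10^-5 × 5.439 × 10^8 × 20 = 1.088 × 10^5 m³
Total ΔV = 5.406 × 10^8 + 1.088 × 10^5 = 5.407 × 10^8 m³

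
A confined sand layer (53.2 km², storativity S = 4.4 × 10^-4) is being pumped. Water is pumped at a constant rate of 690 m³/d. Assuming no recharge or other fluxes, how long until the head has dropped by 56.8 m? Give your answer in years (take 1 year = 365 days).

t ≈ 5.28 years

A = 53.2 km² = 5.32 × 10^7 m²
ΔV = S × A × Δh = 4.4 × 10^-4 × 5.32 × 10^7 × 56.8 = 1.33 × 10^6 m³
t = ΔV / Q = 1.33 × 10^6 m³ / 690 m³/d = 1927 d
t = 1927 d ≈ 5.279 years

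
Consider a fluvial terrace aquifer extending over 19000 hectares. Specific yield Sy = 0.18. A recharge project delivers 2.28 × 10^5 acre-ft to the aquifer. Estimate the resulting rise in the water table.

A = 19000 hectares = 1.9 × 10^8 m²
ΔV = 2.28 × 10^5 acre-ft = 2.812 × 10^8 m³
Δh = ΔV / (Sy × A) = 2.812 × 10^8 m³ / (0.18 × 1.9 × 10^8 m²) = 8.223 m

Δh ≈ 8.22 m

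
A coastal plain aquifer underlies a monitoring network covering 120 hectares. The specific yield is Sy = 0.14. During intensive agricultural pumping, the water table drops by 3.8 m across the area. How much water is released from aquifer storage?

A = 120 hectares = 1.2 × 10^6 m²
ΔV = Sy × A × Δh = 0.14 × 1.2 × 10^6 m² × 3.8 m = 6.384 × 10^5 m³

ΔV ≈ 6.38 × 10^5 m³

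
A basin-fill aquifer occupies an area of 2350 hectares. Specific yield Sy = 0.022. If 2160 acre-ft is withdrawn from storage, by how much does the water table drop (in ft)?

Δh ≈ 16.9 ft

A = 2350 hectares = 2.35 × 10^7 m²
ΔV = 2160 acre-ft = 2.664 × 10^6 m³
Δh = ΔV / (Sy × A) = 2.664 × 10^6 m³ / (0.022 × 2.35 × 10^7 m²) = 5.153 m
Δh = 5.153 m = 16.91 ft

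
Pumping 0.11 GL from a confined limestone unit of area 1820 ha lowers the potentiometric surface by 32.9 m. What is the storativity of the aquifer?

S ≈ 1.8 × 10^-4

A = 1820 ha = 1.82 × 10^7 m²
ΔV = 0.11 GL = 1.1 × 10^5 m³
S = ΔV / (A × Δh) = 1.1 × 10^5 m³ / (1.82 × 10^7 m² × 32.9 m) = 1.837 × 10^-4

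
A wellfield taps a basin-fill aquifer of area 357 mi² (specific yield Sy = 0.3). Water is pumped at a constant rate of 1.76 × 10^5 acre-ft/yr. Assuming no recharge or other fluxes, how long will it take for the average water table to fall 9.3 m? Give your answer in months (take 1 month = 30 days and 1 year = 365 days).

t ≈ 145 months

A = 357 mi² = 9.246 × 10^8 m²
ΔV = Sy × A × Δh = 0.3 × 9.246 × 10^8 × 9.3 = 2.58 × 10^9 m³
Q = 1.76 × 10^5 acre-ft/yr = 5.948 × 10^5 m³/d
t = ΔV / Q = 2.58 × 10^9 m³ / 5.948 × 10^5 m³/d = 4337 d
t = 4337 d ≈ 144.6 months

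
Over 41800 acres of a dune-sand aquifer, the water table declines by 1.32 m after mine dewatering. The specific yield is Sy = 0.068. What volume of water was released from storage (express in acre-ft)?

A = 41800 acres = 1.692 × 10^8 m²
ΔV = Sy × A × Δh = 0.068 × 1.692 × 10^8 m² × 1.32 m = 1.518 × 10^7 m³
ΔV = 1.518 × 10^7 m³ = 12310 acre-ft

ΔV ≈ 12300 acre-ft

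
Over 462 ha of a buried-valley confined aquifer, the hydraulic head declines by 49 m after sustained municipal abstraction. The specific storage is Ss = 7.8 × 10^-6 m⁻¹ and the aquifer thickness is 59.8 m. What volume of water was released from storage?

ΔV ≈ 1.06 × 10^5 m³

S = Ss × b = 7.8 × 10^-6 m⁻¹ × 59.8 m = 4.664 × 10^-4
A = 462 ha = 4.62 × 10^6 m²
ΔV = S × A × Δh = 4.664 × 10^-4 × 4.62 × 10^6 m² × 49 m = 1.056 × 10^5 m³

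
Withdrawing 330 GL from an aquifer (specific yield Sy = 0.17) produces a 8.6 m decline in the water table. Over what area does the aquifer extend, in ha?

A ≈ 22600 ha

ΔV = 330 GL = 3.3 × 10^8 m³
A = ΔV / (Sy × Δh) = 3.3 × 10^8 / (0.17 × 8.6) = 2.257 × 10^8 m²
A = 2.257 × 10^8 m² = 22570 ha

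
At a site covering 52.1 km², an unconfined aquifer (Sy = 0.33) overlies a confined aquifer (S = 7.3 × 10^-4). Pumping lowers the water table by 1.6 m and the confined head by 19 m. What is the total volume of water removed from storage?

A = 52.1 km² = 5.21 × 10^7 m²
Unconfined: ΔV_u = Sy × A × Δh_u = 0.33 × 5.21 × 10^7 × 1.6 = 2.751 × 10^7 m³
Confined: ΔV_c = S × A × Δh_c = 7.3 × 10^-4 × 5.21 × 10^7 × 19 = 7.226 × 10^5 m³
Total ΔV = 2.751 × 10^7 + 7.226 × 10^5 = 2.823 × 10^7 m³

ΔV ≈ 2.82 × 10^7 m³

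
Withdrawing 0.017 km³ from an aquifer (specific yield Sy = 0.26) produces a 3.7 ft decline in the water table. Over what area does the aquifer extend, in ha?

Δh = 3.7 ft = 1.128 m
ΔV = 0.017 km³ = 1.7 × 10^7 m³
A = ΔV / (Sy × Δh) = 1.7 × 10^7 / (0.26 × 1.128) = 5.798 × 10^7 m²
A = 5.798 × 10^7 m² = 5798 ha

A ≈ 5800 ha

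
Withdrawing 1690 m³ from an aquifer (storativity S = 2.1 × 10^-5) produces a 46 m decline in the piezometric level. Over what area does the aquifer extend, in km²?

A = ΔV / (S × Δh) = 1690 / (2.1 × 10^-5 × 46) = 1.749 × 10^6 m²
A = 1.749 × 10^6 m² = 1.749 km²

A ≈ 1.75 km²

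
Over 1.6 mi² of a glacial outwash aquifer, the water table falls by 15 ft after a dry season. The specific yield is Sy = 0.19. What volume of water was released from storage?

ΔV ≈ 3.6 × 10^6 m³

A = 1.6 mi² = 4.144 × 10^6 m²
Δh = 15 ft = 4.572 m
ΔV = Sy × A × Δh = 0.19 × 4.144 × 10^6 m² × 4.572 m = 3.6 × 10^6 m³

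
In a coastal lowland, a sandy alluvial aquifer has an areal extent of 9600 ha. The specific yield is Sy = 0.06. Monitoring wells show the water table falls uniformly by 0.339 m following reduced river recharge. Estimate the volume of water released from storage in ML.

ΔV ≈ 1950 ML

A = 9600 ha = 9.6 × 10^7 m²
ΔV = Sy × A × Δh = 0.06 × 9.6 × 10^7 m² × 0.339 m = 1.953 × 10^6 m³
ΔV = 1.953 × 10^6 m³ = 1953 ML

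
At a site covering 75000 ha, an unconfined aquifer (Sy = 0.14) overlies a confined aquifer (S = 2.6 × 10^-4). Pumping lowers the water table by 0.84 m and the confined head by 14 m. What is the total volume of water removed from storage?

ΔV ≈ 9.09 × 10^7 m³

A = 75000 ha = 7.5 × 10^8 m²
Unconfined: ΔV_u = Sy × A × Δh_u = 0.14 × 7.5 × 10^8 × 0.84 = 8.82 × 10^7 m³
Confined: ΔV_c = S × A × Δh_c = 2.6 × 10^-4 × 7.5 × 10^8 × 14 = 2.73 × 10^6 m³
Total ΔV = 8.82 × 10^7 + 2.73 × 10^6 = 9.093 × 10^7 m³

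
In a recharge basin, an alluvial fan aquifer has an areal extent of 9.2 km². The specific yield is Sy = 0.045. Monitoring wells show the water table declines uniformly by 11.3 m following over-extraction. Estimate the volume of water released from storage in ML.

ΔV ≈ 4680 ML

A = 9.2 km² = 9.2 × 10^6 m²
ΔV = Sy × A × Δh = 0.045 × 9.2 × 10^6 m² × 11.3 m = 4.678 × 10^6 m³
ΔV = 4.678 × 10^6 m³ = 4678 ML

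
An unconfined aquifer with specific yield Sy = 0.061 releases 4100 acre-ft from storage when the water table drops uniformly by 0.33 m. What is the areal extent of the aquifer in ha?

ΔV = 4100 acre-ft = 5.057 × 10^6 m³
A = ΔV / (Sy × Δh) = 5.057 × 10^6 / (0.061 × 0.33) = 2.512 × 10^8 m²
A = 2.512 × 10^8 m² = 25120 ha

A ≈ 25100 ha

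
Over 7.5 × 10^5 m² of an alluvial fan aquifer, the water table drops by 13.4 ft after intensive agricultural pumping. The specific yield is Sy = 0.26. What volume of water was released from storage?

Δh = 13.4 ft = 4.084 m
ΔV = Sy × A × Δh = 0.26 × 7.5 × 10^5 m² × 4.084 m = 7.964 × 10^5 m³

ΔV ≈ 7.96 × 10^5 m³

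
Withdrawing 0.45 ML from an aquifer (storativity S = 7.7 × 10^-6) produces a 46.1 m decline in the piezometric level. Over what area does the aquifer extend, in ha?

ΔV = 0.45 ML = 450 m³
A = ΔV / (S × Δh) = 450 / (7.7 × 10^-6 × 46.1) = 1.268 × 10^6 m²
A = 1.268 × 10^6 m² = 126.8 ha

A ≈ 127 ha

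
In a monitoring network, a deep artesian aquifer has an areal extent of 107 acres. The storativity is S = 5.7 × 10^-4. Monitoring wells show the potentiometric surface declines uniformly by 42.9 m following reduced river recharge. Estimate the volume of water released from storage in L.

ΔV ≈ 1.06 × 10^7 L

A = 107 acres = 4.33 × 10^5 m²
ΔV = S × A × Δh = 5.7 × 10^-4 × 4.33 × 10^5 m² × 42.9 m = 10590 m³
ΔV = 10590 m³ = 1.059 × 10^7 L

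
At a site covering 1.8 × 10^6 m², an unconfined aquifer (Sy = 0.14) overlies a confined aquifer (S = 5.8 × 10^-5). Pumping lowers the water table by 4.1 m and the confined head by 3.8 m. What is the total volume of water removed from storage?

Unconfined: ΔV_u = Sy × A × Δh_u = 0.14 × 1.8 × 10^6 × 4.1 = 1.033 × 10^6 m³
Confined: ΔV_c = S × A × Δh_c = 5.8 × 10^-5 × 1.8 × 10^6 × 3.8 = 396.7 m³
Total ΔV = 1.033 × 10^6 + 396.7 = 1.034 × 10^6 m³

ΔV ≈ 1.03 × 10^6 m³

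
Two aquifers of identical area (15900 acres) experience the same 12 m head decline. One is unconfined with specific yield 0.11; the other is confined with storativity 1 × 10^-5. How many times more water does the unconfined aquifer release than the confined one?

A = 15900 acres = 6.435 × 10^7 m²
Unconfined: ΔV_u = Sy × A × Δh = 0.11 × 6.435 × 10^7 × 12 = 8.494 × 10^7 m³
Confined: ΔV_c = S × A × Δh = 1 × 10^-5 × 6.435 × 10^7 × 12 = 7721 m³
Ratio = ΔV_u / ΔV_c = Sy / S = 0.11 / 1 × 10^-5 = 11000

ΔV_u / ΔV_c ≈ 11000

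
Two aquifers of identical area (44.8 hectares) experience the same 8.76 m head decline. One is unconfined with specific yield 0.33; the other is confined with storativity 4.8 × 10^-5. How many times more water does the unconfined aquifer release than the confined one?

A = 44.8 hectares = 4.48 × 10^5 m²
Unconfined: ΔV_u = Sy × A × Δh = 0.33 × 4.48 × 10^5 × 8.76 = 1.295 × 10^6 m³
Confined: ΔV_c = S × A × Δh = 4.8 × 10^-5 × 4.48 × 10^5 × 8.76 = 188.4 m³
Ratio = ΔV_u / ΔV_c = Sy / S = 0.33 / 4.8 × 10^-5 = 6875

ΔV_u / ΔV_c ≈ 6870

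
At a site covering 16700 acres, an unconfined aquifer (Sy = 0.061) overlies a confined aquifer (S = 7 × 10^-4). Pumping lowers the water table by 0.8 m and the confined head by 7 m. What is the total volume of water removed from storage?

ΔV ≈ 3.63 × 10^6 m³

A = 16700 acres = 6.758 × 10^7 m²
Unconfined: ΔV_u = Sy × A × Δh_u = 0.061 × 6.758 × 10^7 × 0.8 = 3.298 × 10^6 m³
Confined: ΔV_c = S × A × Δh_c = 7 × 10^-4 × 6.758 × 10^7 × 7 = 3.312 × 10^5 m³
Total ΔV = 3.298 × 10^6 + 3.312 × 10^5 = 3.629 × 10^6 m³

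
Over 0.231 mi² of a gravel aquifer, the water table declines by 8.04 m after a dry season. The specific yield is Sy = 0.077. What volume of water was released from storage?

ΔV ≈ 3.7 × 10^5 m³

A = 0.231 mi² = 5.983 × 10^5 m²
ΔV = Sy × A × Δh = 0.077 × 5.983 × 10^5 m² × 8.04 m = 3.704 × 10^5 m³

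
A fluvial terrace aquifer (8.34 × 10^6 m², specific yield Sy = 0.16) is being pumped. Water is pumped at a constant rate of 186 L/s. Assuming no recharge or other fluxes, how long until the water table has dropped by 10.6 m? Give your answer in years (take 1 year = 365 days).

ΔV = Sy × A × Δh = 0.16 × 8.34 × 10^6 × 10.6 = 1.414 × 10^7 m³
Q = 186 L/s = 16070 m³/d
t = ΔV / Q = 1.414 × 10^7 m³ / 16070 m³/d = 880.2 d
t = 880.2 d ≈ 2.411 years

t ≈ 2.41 years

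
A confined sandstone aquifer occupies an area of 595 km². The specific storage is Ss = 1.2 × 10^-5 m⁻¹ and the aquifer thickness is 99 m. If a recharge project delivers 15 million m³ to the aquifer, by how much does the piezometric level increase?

Δh ≈ 21.2 m

S = Ss × b = 1.2 × 10^-5 m⁻¹ × 99 m = 1.188 × 10^-3
A = 595 km² = 5.95 × 10^8 m²
ΔV = 15 million m³ = 1.5 × 10^7 m³
Δh = ΔV / (S × A) = 1.5 × 10^7 m³ / (0.001188 × 5.95 × 10^8 m²) = 21.22 m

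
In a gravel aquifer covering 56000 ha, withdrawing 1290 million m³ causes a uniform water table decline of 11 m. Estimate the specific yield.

Sy ≈ 0.21

A = 56000 ha = 5.6 × 10^8 m²
ΔV = 1290 million m³ = 1.29 × 10^9 m³
Sy = ΔV / (A × Δh) = 1.29 × 10^9 m³ / (5.6 × 10^8 m² × 11 m) = 0.2094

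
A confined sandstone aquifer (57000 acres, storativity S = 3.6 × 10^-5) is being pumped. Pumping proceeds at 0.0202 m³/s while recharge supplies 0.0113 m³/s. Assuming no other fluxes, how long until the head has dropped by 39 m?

t ≈ 421 days

A = 57000 acres = 2.307 × 10^8 m²
ΔV = S × A × Δh = 3.6 × 10^-5 × 2.307 × 10^8 × 39 = 3.239 × 10^5 m³
Net withdrawal = 0.0202 − 0.0113 = 0.0089 m³/s = 769 m³/d
t = ΔV / Q = 3.239 × 10^5 m³ / 769 m³/d = 421.2 d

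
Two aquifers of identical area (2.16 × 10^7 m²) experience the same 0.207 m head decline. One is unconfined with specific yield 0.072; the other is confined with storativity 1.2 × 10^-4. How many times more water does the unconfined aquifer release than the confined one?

ΔV_u / ΔV_c ≈ 600

Unconfined: ΔV_u = Sy × A × Δh = 0.072 × 2.16 × 10^7 × 0.207 = 3.219 × 10^5 m³
Confined: ΔV_c = S × A × Δh = 1.2 × 10^-4 × 2.16 × 10^7 × 0.207 = 536.5 m³
Ratio = ΔV_u / ΔV_c = Sy / S = 0.072 / 1.2 × 10^-4 = 600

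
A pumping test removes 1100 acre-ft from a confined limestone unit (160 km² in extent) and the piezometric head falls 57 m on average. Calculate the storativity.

A = 160 km² = 1.6 × 10^8 m²
ΔV = 1100 acre-ft = 1.357 × 10^6 m³
S = ΔV / (A × Δh) = 1.357 × 10^6 m³ / (1.6 × 10^8 m² × 57 m) = 1.488 × 10^-4

S ≈ 1.5 × 10^-4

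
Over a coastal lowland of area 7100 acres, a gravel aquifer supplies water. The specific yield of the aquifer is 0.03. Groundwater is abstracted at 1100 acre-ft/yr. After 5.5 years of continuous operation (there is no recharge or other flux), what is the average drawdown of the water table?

A = 7100 acres = 2.873 × 10^7 m²
Q = 1100 acre-ft/yr = 3717 m³/d
t = 5.5 years = 2008 d
ΔV = Q × t = 3717 m³/d × 2008 d = 7.463 × 10^6 m³
Δh = ΔV / (Sy × A) = 7.463 × 10^6 / (0.03 × 2.873 × 10^7) = 8.657 m

Δh ≈ 8.66 m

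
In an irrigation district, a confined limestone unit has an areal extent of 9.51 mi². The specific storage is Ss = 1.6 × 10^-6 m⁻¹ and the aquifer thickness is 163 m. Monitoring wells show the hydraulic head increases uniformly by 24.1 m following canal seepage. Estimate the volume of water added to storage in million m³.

S = Ss × b = 1.6 × 10^-6 m⁻¹ × 163 m = 2.608 × 10^-4
A = 9.51 mi² = 2.463 × 10^7 m²
ΔV = S × A × Δh = 2.608 × 10^-4 × 2.463 × 10^7 m² × 24.1 m = 1.548 × 10^5 m³
ΔV = 1.548 × 10^5 m³ = 0.1548 million m³

ΔV ≈ 0.155 million m³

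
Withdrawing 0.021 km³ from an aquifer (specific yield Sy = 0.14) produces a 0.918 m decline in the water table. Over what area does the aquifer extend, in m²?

ΔV = 0.021 km³ = 2.1 × 10^7 m³
A = ΔV / (Sy × Δh) = 2.1 × 10^7 / (0.14 × 0.918) = 1.634 × 10^8 m²

A ≈ 1.63 × 10^8 m²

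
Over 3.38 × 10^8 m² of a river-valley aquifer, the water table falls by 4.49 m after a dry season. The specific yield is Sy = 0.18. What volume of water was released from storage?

ΔV = Sy × A × Δh = 0.18 × 3.38 × 10^8 m² × 4.49 m = 2.732 × 10^8 m³

ΔV ≈ 2.73 × 10^8 m³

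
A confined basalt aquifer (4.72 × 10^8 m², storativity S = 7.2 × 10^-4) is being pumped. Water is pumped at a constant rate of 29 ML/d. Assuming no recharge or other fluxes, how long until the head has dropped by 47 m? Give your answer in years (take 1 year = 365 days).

ΔV = S × A × Δh = 7.2 × 10^-4 × 4.72 × 10^8 × 47 = 1.597 × 10^7 m³
Q = 29 ML/d = 29000 m³/d
t = ΔV / Q = 1.597 × 10^7 m³ / 29000 m³/d = 550.8 d
t = 550.8 d ≈ 1.509 years

t ≈ 1.51 years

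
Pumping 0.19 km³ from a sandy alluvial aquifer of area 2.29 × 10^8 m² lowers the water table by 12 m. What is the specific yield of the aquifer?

ΔV = 0.19 km³ = 1.9 × 10^8 m³
Sy = ΔV / (A × Δh) = 1.9 × 10^8 m³ / (2.29 × 10^8 m² × 12 m) = 0.06914

Sy ≈ 0.069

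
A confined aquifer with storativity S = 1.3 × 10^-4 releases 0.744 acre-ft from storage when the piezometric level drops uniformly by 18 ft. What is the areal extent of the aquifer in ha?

A ≈ 129 ha

Δh = 18 ft = 5.486 m
ΔV = 0.744 acre-ft = 917.7 m³
A = ΔV / (S × Δh) = 917.7 / (1.3 × 10^-4 × 5.486) = 1.287 × 10^6 m²
A = 1.287 × 10^6 m² = 128.7 ha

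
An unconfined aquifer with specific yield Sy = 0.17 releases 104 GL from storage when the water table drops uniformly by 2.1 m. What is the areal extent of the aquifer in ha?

A ≈ 29100 ha

ΔV = 104 GL = 1.04 × 10^8 m³
A = ΔV / (Sy × Δh) = 1.04 × 10^8 / (0.17 × 2.1) = 2.913 × 10^8 m²
A = 2.913 × 10^8 m² = 29130 ha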